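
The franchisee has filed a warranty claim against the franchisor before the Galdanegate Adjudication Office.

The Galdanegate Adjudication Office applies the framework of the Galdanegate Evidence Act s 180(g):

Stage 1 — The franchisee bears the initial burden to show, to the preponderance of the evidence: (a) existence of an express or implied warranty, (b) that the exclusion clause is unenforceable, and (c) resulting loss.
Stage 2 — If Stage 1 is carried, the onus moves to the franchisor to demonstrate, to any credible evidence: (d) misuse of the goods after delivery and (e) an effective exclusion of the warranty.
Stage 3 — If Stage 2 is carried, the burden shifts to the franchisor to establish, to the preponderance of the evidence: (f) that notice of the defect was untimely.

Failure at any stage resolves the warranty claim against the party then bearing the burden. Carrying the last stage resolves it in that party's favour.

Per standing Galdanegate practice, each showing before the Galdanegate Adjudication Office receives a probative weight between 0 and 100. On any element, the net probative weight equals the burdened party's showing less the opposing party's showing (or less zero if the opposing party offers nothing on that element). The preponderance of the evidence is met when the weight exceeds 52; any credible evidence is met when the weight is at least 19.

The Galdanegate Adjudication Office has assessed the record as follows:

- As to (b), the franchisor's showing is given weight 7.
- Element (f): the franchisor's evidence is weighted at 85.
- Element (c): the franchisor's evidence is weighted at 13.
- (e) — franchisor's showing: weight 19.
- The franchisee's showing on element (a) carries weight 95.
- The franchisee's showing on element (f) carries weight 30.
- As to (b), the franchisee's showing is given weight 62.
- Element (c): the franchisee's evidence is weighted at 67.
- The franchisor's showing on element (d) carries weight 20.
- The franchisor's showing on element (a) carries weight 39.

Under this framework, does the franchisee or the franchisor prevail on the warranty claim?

Stage 1 (franchisee, the preponderance of the evidence, weight exceeds 52): (a) net 95−39=56 > 52 — meets; (b) net 62−7=55 > 52 — meets; (c) net 67−13=54 > 52 — meets.
  Stage 1 carried; the burden shifts to the franchisor.
Stage 2 (franchisor, any credible evidence, weight is at least 19): (d) 20 ≥ 19 — meets; (e) 19 ≥ 19 — meets.
  Stage 2 is satisfied; the franchisor continues to bear the burden.
Stage 3 (franchisor, the preponderance of the evidence, weight exceeds 52): (f) net 85−30=55 > 52 — meets.
  Stage 3 carried; the final stage is satisfied.
Every stage carried; the franchisor prevails.

franchisor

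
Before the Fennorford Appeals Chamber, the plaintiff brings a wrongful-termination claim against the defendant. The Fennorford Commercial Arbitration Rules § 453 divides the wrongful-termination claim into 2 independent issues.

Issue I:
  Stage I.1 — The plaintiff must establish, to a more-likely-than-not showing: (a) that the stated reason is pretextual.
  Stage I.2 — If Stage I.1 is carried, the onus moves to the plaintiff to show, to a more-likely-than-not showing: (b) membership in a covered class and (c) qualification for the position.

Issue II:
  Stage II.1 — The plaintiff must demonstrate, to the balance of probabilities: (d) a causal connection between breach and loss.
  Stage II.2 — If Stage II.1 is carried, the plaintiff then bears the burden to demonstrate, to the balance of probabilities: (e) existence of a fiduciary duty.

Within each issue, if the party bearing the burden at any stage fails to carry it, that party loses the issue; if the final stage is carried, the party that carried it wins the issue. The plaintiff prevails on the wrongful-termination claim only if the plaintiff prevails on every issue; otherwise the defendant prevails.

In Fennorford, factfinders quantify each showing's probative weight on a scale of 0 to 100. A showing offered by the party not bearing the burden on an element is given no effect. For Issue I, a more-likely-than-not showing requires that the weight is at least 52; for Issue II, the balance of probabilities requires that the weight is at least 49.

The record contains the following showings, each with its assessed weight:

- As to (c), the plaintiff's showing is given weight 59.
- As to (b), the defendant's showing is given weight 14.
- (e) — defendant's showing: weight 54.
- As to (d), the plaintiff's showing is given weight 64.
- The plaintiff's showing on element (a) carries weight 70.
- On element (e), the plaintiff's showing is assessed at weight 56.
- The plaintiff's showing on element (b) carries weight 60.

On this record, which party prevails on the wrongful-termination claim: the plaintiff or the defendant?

— Issue I —
Stage I.1 (plaintiff, a more-likely-than-not showing, weight is at least 52): (a) 70 ≥ 52 — meets.
  All elements met. The plaintiff retains the burden for Stage I.2.
Stage I.2 (plaintiff, a more-likely-than-not showing, weight is at least 52): (b) 60 (defendant's 14 disregarded) ≥ 52 — meets; (c) 59 ≥ 52 — meets.
  The plaintiff carries the last stage.
All stages carried — the plaintiff prevails on this issue.
— Issue II —
Stage II.1 — burden on plaintiff; standard: the balance of probabilities (weight is at least 49).
    (d): 64 ≥ 49 [met]
  All elements met. The plaintiff retains the burden for Stage II.2.
Stage II.2 — burden on plaintiff; standard: the balance of probabilities (weight is at least 49).
    (e): 56 (defendant's 54 disregarded) ≥ 49 [met]
  The plaintiff carries the last stage.
All stages carried — the plaintiff prevails on this issue.
Per-issue: Issue I → plaintiff; Issue II → plaintiff. The plaintiff must prevail on every issue; overall, the plaintiff prevails.

plaintiff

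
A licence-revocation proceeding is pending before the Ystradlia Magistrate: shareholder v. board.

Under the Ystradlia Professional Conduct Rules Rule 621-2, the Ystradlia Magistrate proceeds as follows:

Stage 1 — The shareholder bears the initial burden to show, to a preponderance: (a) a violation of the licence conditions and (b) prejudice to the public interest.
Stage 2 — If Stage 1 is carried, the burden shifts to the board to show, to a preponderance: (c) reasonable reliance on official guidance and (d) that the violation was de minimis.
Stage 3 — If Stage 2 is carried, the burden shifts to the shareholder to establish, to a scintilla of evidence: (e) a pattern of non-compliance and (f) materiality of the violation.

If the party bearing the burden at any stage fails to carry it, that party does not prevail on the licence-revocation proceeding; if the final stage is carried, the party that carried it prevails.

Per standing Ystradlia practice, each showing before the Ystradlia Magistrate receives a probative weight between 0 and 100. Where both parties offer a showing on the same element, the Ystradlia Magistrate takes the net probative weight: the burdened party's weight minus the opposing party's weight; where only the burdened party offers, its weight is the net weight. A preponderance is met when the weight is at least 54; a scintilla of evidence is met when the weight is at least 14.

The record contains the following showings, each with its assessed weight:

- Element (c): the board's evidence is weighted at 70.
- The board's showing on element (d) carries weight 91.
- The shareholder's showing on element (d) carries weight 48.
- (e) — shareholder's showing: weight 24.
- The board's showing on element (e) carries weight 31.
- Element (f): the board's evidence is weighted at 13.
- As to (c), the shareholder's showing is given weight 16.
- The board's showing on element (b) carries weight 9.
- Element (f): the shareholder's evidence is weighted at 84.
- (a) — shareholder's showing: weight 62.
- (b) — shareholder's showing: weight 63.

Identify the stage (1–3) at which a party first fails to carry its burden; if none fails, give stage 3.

stage 2

At Stage 1 the shareholder must meet a preponderance (weight is at least 54): on (a) the weight is 62, ≥ 54, so (a) meets the standard; on (b) the weight is 63 less the opposing 9 gives net 54, ≥ 54, so (b) meets the standard.
  Stage 1 carried; the burden shifts to the board.
At Stage 2 the board must meet a preponderance (weight is at least 54): on (c) the weight is 70 less the opposing 16 gives net 54, ≥ 54, so (c) meets the standard; on (d) the weight is 91 less the opposing 48 gives net 43, < 54, so (d) does not meet the standard.
  The board does not carry Stage 2.
So the shareholder prevails.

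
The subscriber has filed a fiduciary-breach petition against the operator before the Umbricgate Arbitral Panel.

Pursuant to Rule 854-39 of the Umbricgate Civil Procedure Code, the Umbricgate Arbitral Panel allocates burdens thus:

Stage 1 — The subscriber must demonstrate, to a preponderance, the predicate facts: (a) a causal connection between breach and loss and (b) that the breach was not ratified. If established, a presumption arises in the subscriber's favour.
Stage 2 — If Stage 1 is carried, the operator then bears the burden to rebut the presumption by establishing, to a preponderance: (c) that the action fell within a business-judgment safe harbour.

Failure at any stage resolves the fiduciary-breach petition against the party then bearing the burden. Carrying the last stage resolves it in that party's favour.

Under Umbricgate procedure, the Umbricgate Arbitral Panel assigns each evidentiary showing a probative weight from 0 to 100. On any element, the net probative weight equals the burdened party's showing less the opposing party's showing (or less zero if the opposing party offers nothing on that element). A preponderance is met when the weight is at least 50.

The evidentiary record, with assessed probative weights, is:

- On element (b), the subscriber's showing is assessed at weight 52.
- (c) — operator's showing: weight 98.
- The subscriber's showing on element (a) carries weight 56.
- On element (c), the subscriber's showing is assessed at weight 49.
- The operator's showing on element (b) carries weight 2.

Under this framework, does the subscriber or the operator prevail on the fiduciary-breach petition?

At Stage 1 the subscriber must meet a preponderance (weight is at least 50): on (a) the weight is 56, ≥ 50, so (a) meets the standard; on (b) the weight is 52 less the opposing 2 gives net 50, which does reach 50, so (b) meets the standard.
  All elements met. The burden passes to the operator.
At Stage 2 the operator must meet a preponderance (weight is at least 50): on (c) the weight is 98 less the opposing 49 gives net 49, < 50, so (c) does not meet the standard.
  The operator does not carry Stage 2.
The analysis ends at Stage 2; the subscriber prevails.

subscriber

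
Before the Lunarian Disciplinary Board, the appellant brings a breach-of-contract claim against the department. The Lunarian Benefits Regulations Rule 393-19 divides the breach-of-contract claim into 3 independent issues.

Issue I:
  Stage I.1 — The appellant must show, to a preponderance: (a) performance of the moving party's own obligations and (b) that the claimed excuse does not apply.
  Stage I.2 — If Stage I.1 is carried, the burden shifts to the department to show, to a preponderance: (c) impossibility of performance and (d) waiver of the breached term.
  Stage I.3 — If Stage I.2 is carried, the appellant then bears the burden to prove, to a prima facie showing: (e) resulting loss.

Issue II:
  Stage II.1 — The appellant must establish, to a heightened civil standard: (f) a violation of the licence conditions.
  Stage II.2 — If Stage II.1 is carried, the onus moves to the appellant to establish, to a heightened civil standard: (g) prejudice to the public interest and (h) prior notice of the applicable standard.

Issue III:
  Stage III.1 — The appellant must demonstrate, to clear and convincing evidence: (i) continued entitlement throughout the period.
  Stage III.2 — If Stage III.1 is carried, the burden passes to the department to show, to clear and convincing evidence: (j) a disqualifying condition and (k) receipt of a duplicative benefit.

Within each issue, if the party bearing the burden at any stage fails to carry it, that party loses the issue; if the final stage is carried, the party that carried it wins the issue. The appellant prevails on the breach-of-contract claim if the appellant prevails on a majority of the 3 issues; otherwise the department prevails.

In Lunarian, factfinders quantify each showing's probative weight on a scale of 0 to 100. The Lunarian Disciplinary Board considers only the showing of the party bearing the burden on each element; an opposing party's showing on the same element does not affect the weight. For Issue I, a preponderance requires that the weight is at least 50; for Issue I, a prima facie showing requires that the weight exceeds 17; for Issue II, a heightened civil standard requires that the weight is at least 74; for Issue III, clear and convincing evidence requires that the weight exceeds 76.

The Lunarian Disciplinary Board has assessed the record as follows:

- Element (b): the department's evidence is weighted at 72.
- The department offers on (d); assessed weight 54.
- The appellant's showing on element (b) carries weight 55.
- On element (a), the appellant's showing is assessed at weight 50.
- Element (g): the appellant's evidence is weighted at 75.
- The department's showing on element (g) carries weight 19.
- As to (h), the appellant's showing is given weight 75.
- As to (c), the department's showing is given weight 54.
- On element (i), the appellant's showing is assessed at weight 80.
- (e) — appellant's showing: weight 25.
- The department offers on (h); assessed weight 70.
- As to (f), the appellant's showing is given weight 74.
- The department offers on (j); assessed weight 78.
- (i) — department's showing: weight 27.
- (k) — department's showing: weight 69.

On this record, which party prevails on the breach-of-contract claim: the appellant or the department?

— Issue I —
Stage I.1 (appellant, a preponderance, weight is at least 50): (a) 50 ≥ 50 — meets; (b) 55 (department's 72 disregarded) ≥ 50 — meets.
  All elements met. The burden passes to the department.
Stage I.2 (department, a preponderance, weight is at least 50): (c) 54 ≥ 50 — meets; (d) 54 ≥ 50 — meets.
  The department carries Stage I.2; the appellant now bears the burden.
Stage I.3 (appellant, a prima facie showing, weight exceeds 17): (e) 25 > 17 — meets.
  Stage I.3 carried; the final stage is satisfied.
All stages carried — the appellant prevails on this issue.
— Issue II —
At Stage II.1 the appellant must meet a heightened civil standard (weight is at least 74): on (f) the weight is 74, ≥ 74, so (f) meets the standard.
  All elements met. The appellant retains the burden for Stage II.2.
At Stage II.2 the appellant must meet a heightened civil standard (weight is at least 74): on (g) the weight is 75 (the department's 19 is given no effect), which does reach 74, so (g) meets the standard; on (h) the weight is 75 (the department's 70 is given no effect), ≥ 74, so (h) meets the standard.
  Stage II.2 carried; the final stage is satisfied.
All stages carried — the appellant prevails on this issue.
— Issue III —
Stage III.1 (appellant, clear and convincing evidence, weight exceeds 76): (i) 80 (department's 27 disregarded) > 76 — meets.
  The appellant carries Stage III.1; the department now bears the burden.
Stage III.2 (department, clear and convincing evidence, weight exceeds 76): (j) 78 > 76 — meets; (k) 69 ≤ 76 — fails.
  Stage III.2 not carried; the department fails its burden.
So the appellant prevails on this issue.
Per-issue: Issue I → appellant; Issue II → appellant; Issue III → appellant. The appellant must prevail on a majority of issues; overall, the appellant prevails.

appellant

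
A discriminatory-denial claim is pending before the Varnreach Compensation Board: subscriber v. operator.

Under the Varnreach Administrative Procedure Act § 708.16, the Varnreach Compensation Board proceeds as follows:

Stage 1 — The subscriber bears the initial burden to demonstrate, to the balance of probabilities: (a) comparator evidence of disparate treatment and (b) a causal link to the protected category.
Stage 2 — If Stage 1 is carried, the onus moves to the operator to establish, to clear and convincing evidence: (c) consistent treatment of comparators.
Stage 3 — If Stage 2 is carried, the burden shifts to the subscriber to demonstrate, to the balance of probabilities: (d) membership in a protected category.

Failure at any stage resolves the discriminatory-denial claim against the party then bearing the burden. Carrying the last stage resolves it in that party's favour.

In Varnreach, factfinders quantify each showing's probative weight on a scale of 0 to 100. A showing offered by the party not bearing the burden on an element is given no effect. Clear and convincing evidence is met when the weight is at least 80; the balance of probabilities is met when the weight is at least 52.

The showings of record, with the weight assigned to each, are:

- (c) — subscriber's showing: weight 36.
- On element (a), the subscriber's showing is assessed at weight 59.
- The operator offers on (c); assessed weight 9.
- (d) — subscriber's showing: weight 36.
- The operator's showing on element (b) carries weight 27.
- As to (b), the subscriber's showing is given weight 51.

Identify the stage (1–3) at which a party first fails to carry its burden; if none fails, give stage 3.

Stage 1 — burden on subscriber; standard: the balance of probabilities (weight is at least 52).
    (a): 59 ≥ 52 [met]
    (b): 51 (operator's 27 disregarded) < 52 [not met]
  The subscriber does not carry Stage 1.
The operator prevails.

stage 1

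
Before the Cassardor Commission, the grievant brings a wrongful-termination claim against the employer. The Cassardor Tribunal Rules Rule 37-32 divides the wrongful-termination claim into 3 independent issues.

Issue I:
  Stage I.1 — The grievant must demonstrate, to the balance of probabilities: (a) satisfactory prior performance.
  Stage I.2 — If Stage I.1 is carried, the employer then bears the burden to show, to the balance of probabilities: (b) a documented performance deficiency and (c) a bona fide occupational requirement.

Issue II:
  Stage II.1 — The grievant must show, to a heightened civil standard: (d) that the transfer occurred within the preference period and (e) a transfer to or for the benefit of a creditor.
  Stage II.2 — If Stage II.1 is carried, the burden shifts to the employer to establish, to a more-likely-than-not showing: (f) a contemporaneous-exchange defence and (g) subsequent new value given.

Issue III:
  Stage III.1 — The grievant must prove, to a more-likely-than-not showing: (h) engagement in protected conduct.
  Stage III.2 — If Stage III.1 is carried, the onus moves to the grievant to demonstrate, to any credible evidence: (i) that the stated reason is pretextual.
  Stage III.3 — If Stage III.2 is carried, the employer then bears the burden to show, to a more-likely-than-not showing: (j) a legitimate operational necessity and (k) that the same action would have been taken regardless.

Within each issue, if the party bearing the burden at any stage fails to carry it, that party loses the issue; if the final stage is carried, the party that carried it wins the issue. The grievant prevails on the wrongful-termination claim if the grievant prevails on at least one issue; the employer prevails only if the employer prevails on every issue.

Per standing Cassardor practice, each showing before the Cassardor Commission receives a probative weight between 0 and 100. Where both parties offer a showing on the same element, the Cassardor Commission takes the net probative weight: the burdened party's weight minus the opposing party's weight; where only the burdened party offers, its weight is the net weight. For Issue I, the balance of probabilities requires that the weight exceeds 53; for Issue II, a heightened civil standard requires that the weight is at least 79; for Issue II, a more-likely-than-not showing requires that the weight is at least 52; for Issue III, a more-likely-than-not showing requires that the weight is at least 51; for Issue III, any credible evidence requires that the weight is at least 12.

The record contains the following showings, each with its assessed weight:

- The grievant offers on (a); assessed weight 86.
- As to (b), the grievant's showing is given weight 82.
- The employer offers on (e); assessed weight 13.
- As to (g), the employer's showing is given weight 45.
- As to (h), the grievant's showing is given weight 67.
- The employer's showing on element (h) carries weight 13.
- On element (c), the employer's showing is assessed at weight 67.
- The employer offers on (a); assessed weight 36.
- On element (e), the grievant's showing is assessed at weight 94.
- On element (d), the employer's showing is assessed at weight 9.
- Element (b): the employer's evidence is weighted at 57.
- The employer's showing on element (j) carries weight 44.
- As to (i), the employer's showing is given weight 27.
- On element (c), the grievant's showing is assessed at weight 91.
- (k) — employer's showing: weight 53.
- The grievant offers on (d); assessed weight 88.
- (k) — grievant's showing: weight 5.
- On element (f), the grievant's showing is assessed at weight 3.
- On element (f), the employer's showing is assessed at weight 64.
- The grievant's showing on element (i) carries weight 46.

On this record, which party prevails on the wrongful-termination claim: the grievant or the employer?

— Issue I —
At Stage I.1 the grievant must meet the balance of probabilities (weight exceeds 53): on (a) the weight is 86 less the opposing 36 gives net 50, which does not exceed 53, so (a) does not meet the standard.
  Stage I.1 not carried; the grievant fails its burden.
The employer prevails on this issue.
— Issue II —
Stage II.1 (grievant, a heightened civil standard, weight is at least 79): (d) net 88−9=79 ≥ 79 — meets; (e) net 94−13=81 ≥ 79 — meets.
  Stage II.1 carried; the burden shifts to the employer.
Stage II.2 (employer, a more-likely-than-not showing, weight is at least 52): (f) net 64−3=61 ≥ 52 — meets; (g) 45 < 52 — fails.
  The employer does not carry Stage II.2.
The grievant prevails on this issue.
— Issue III —
At Stage III.1 the grievant must meet a more-likely-than-not showing (weight is at least 51): on (h) the weight is 67 less the opposing 13 gives net 54, which does reach 51, so (h) meets the standard.
  All elements met. The grievant retains the burden for Stage III.2.
At Stage III.2 the grievant must meet any credible evidence (weight is at least 12): on (i) the weight is 46 less the opposing 27 gives net 19, which does reach 12, so (i) meets the standard.
  All elements met. The burden passes to the employer.
At Stage III.3 the employer must meet a more-likely-than-not showing (weight is at least 51): on (j) the weight is 44, which does not reach 51, so (j) does not meet the standard; on (k) the weight is 53 less the opposing 5 gives net 48, < 51, so (k) does not meet the standard.
  Stage III.3 not carried; the employer fails its burden.
So the grievant prevails on this issue.
Per-issue: Issue I → employer; Issue II → grievant; Issue III → grievant. The grievant must prevail on at least one issue; overall, the grievant prevails.

grievant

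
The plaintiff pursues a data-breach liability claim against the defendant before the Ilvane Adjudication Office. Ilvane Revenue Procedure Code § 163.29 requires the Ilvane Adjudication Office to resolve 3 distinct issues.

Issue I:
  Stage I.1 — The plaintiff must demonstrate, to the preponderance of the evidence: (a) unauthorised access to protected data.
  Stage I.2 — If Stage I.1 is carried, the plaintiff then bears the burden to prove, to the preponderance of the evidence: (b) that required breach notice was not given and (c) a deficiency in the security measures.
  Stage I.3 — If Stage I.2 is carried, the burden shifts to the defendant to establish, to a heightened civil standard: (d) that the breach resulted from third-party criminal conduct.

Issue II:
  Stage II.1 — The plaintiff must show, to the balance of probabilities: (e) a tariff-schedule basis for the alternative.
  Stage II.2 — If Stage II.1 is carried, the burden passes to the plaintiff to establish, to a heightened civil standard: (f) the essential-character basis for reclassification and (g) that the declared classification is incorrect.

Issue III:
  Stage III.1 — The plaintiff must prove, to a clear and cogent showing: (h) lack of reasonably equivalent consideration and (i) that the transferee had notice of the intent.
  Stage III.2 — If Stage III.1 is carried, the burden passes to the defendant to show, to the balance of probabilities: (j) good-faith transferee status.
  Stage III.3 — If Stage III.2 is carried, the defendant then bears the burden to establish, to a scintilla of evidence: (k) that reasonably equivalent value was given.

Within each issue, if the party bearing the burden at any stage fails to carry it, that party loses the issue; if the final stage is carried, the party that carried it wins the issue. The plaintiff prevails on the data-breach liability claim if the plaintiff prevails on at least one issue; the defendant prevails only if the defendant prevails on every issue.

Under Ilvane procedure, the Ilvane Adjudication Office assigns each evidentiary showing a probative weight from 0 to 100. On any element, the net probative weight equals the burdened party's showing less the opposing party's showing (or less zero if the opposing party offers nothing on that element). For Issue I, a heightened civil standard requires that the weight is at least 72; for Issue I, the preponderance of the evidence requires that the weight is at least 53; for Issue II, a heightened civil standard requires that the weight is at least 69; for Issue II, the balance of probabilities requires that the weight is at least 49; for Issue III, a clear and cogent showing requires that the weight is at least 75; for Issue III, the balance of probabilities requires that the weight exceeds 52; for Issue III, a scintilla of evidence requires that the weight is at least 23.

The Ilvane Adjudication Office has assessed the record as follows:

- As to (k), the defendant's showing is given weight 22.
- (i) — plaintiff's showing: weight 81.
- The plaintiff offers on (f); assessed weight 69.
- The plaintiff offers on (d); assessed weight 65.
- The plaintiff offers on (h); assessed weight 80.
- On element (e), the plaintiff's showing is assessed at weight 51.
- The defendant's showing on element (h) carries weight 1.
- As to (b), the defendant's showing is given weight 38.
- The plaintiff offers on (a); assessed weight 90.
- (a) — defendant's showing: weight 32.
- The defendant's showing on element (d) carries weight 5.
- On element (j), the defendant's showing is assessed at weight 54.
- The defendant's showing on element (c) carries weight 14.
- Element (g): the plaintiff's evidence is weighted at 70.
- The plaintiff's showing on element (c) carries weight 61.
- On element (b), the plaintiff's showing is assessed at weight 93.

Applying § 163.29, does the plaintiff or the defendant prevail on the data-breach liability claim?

— Issue I —
At Stage I.1 the plaintiff must meet the preponderance of the evidence (weight is at least 53): on (a) the weight is 90 less the opposing 32 gives net 58, which does reach 53, so (a) meets the standard.
  Stage I.1 carried; the burden remains with the plaintiff.
At Stage I.2 the plaintiff must meet the preponderance of the evidence (weight is at least 53): on (b) the weight is 93 less the opposing 38 gives net 55, ≥ 53, so (b) meets the standard; on (c) the weight is 61 less the opposing 14 gives net 47, < 53, so (c) does not meet the standard.
  The plaintiff does not carry Stage I.2.
The analysis ends at Stage I.2; the defendant prevails on this issue.
— Issue II —
Stage II.1 — burden on plaintiff; standard: the balance of probabilities (weight is at least 49).
    (e): 51 ≥ 49 [met]
  Stage II.1 is satisfied; the plaintiff continues to bear the burden.
Stage II.2 — burden on plaintiff; standard: a heightened civil standard (weight is at least 69).
    (f): 69 ≥ 69 [met]
    (g): 70 ≥ 69 [met]
  The plaintiff carries the last stage.
All stages carried — the plaintiff prevails on this issue.
— Issue III —
Stage III.1 (plaintiff, a clear and cogent showing, weight is at least 75): (h) net 80−1=79 ≥ 75 — meets; (i) 81 ≥ 75 — meets.
  The plaintiff carries Stage III.1; the defendant now bears the burden.
Stage III.2 (defendant, the balance of probabilities, weight exceeds 52): (j) 54 > 52 — meets.
  Stage III.2 carried; the burden remains with the defendant.
Stage III.3 (defendant, a scintilla of evidence, weight is at least 23): (k) 22 < 23 — fails.
  The defendant does not carry Stage III.3.
The plaintiff prevails on this issue.
Per-issue: Issue I → defendant; Issue II → plaintiff; Issue III → plaintiff. The plaintiff must prevail on at least one issue; overall, the plaintiff prevails.

plaintiff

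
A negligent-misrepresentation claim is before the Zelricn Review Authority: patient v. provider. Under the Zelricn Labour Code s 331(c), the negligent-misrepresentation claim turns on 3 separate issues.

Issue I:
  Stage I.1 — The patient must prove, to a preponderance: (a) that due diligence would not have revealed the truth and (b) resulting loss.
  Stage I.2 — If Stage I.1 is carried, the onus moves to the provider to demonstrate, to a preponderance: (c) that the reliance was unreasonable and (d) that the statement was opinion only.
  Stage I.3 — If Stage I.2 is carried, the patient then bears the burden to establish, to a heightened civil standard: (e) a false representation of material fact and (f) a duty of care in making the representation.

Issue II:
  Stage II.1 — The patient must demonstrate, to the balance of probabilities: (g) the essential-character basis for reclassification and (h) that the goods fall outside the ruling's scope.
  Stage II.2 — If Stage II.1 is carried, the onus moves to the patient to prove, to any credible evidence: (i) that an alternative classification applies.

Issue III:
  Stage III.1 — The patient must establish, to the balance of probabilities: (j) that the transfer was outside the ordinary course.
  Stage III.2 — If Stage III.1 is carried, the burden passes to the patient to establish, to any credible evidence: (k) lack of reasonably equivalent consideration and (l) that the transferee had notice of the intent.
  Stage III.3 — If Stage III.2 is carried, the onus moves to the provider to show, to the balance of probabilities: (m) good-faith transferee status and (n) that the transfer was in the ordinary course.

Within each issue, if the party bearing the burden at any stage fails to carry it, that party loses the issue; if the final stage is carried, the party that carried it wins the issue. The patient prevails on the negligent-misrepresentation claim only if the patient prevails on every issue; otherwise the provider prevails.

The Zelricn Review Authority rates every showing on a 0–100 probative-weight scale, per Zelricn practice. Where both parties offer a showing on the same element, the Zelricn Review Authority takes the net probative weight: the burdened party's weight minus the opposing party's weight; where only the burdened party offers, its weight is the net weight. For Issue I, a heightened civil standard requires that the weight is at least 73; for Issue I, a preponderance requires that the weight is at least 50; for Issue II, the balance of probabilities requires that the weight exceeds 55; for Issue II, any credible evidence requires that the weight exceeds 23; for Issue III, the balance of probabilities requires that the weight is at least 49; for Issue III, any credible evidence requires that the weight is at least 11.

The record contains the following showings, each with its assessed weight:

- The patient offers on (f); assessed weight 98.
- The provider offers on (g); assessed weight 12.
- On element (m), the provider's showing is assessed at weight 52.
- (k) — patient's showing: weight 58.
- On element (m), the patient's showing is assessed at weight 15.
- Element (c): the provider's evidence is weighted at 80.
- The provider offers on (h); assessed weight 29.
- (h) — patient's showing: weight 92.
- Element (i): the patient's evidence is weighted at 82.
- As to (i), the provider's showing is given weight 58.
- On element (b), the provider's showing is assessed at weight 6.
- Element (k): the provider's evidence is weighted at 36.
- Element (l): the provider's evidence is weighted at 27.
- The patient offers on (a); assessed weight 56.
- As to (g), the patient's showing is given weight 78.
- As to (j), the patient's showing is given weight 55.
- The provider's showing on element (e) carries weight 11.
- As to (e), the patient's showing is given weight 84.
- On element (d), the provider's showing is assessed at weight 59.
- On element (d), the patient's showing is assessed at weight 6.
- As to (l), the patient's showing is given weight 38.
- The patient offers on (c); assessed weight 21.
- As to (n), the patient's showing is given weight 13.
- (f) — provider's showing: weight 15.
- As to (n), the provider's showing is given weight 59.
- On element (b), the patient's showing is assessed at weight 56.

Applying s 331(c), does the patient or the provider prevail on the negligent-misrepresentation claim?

patient

— Issue I —
At Stage I.1 the patient must meet a preponderance (weight is at least 50): on (a) the weight is 56, which does reach 50, so (a) meets the standard; on (b) the weight is 56 less the opposing 6 gives net 50, ≥ 50, so (b) meets the standard.
  The patient carries Stage I.1; the provider now bears the burden.
At Stage I.2 the provider must meet a preponderance (weight is at least 50): on (c) the weight is 80 less the opposing 21 gives net 59, which does reach 50, so (c) meets the standard; on (d) the weight is 59 less the opposing 6 gives net 53, ≥ 50, so (d) meets the standard.
  All elements met. The burden passes to the patient.
At Stage I.3 the patient must meet a heightened civil standard (weight is at least 73): on (e) the weight is 84 less the opposing 11 gives net 73, which does reach 73, so (e) meets the standard; on (f) the weight is 98 less the opposing 15 gives net 83, which does reach 73, so (f) meets the standard.
  Stage I.3 carried; the final stage is satisfied.
Every stage carried; the patient prevails on this issue.
— Issue II —
Stage II.1 — burden on patient; standard: the balance of probabilities (weight exceeds 55).
    (g): 78 − 12 = 66 > 55 [met]
    (h): 92 − 29 = 63 > 55 [met]
  Stage II.1 carried; the burden remains with the patient.
Stage II.2 — burden on patient; standard: any credible evidence (weight exceeds 23).
    (i): 82 − 58 = 24 > 23 [met]
  Stage II.2 carried; the final stage is satisfied.
Every stage carried; the patient prevails on this issue.
— Issue III —
Stage III.1 — burden on patient; standard: the balance of probabilities (weight is at least 49).
    (j): 55 ≥ 49 [met]
  Stage III.1 is satisfied; the patient continues to bear the burden.
Stage III.2 — burden on patient; standard: any credible evidence (weight is at least 11).
    (k): 58 − 36 = 22 ≥ 11 [met]
    (l): 38 − 27 = 11 ≥ 11 [met]
  Stage III.2 is satisfied; the onus moves to the provider.
Stage III.3 — burden on provider; standard: the balance of probabilities (weight is at least 49).
    (m): 52 − 15 = 37 < 49 [not met]
    (n): 59 − 13 = 46 < 49 [not met]
  Stage III.3 not carried; the provider fails its burden.
The analysis ends at Stage III.3; the patient prevails on this issue.
Per-issue: Issue I → patient; Issue II → patient; Issue III → patient. The patient must prevail on every issue; overall, the patient prevails.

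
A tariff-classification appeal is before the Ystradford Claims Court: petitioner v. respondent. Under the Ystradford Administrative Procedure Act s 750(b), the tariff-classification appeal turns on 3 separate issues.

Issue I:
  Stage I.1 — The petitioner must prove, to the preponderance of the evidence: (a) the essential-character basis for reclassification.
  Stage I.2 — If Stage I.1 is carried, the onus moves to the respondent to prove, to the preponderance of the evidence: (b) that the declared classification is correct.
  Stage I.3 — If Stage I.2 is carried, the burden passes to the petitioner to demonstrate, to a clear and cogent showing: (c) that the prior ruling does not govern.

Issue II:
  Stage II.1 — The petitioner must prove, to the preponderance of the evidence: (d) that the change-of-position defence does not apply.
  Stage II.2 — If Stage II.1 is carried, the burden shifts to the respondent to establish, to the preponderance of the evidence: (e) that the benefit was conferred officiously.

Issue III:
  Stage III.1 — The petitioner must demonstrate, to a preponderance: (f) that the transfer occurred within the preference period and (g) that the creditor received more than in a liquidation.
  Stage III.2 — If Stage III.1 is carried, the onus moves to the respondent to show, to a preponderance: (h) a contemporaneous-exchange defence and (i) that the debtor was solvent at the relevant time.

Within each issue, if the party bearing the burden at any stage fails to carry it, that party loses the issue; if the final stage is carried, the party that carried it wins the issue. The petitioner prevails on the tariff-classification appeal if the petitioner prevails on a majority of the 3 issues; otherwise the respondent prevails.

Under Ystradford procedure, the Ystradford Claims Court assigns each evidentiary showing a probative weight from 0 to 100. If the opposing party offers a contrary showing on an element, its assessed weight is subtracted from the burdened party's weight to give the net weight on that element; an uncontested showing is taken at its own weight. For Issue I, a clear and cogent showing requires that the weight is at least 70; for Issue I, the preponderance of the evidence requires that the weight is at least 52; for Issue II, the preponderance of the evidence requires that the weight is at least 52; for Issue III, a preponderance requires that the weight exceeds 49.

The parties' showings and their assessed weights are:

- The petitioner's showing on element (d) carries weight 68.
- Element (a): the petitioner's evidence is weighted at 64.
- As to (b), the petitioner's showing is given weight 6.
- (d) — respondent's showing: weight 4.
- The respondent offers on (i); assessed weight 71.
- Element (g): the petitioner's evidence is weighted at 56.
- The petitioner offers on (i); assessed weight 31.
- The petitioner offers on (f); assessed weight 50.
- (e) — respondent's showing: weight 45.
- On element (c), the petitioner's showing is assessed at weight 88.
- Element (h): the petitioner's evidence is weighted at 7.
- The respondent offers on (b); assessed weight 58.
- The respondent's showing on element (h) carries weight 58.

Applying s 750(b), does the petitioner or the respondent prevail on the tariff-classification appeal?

— Issue I —
Stage I.1 (petitioner, the preponderance of the evidence, weight is at least 52): (a) 64 ≥ 52 — meets.
  Stage I.1 is satisfied; the onus moves to the respondent.
Stage I.2 (respondent, the preponderance of the evidence, weight is at least 52): (b) net 58−6=52 ≥ 52 — meets.
  Stage I.2 carried; the burden shifts to the petitioner.
Stage I.3 (petitioner, a clear and cogent showing, weight is at least 70): (c) 88 ≥ 70 — meets.
  The petitioner carries the last stage.
Every stage carried; the petitioner prevails on this issue.
— Issue II —
Stage II.1 — burden on petitioner; standard: the preponderance of the evidence (weight is at least 52).
    (d): 68 − 4 = 64 ≥ 52 [met]
  Stage II.1 carried; the burden shifts to the respondent.
Stage II.2 — burden on respondent; standard: the preponderance of the evidence (weight is at least 52).
    (e): 45 < 52 [not met]
  Not every element is met, so the respondent fails to carry Stage II.2.
The analysis ends at Stage II.2; the petitioner prevails on this issue.
— Issue III —
Stage III.1 — burden on petitioner; standard: a preponderance (weight exceeds 49).
    (f): 50 > 49 [met]
    (g): 56 > 49 [met]
  Stage III.1 carried; the burden shifts to the respondent.
Stage III.2 — burden on respondent; standard: a preponderance (weight exceeds 49).
    (h): 58 − 7 = 51 > 49 [met]
    (i): 71 − 31 = 40 ≤ 49 [not met]
  The respondent does not carry Stage III.2.
So the petitioner prevails on this issue.
Per-issue: Issue I → petitioner; Issue II → petitioner; Issue III → petitioner. The petitioner must prevail on a majority of issues; overall, the petitioner prevails.

petitioner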